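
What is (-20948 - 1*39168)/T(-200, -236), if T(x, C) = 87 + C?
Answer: 60116/149 ≈ 403.46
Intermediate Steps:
(-20948 - 1*39168)/T(-200, -236) = (-20948 - 1*39168)/(87 - 236) = (-20948 - 39168)/(-149) = -60116*(-1/149) = 60116/149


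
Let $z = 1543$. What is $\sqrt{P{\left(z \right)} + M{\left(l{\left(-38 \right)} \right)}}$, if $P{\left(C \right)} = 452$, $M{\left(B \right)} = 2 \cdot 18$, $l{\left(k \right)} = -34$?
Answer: $2 \sqrt{122} \approx 22.091$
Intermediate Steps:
$M{\left(B \right)} = 36$
$\sqrt{P{\left(z \right)} + M{\left(l{\left(-38 \right)} \right)}} = \sqrt{452 + 36} = \sqrt{488} = 2 \sqrt{122}$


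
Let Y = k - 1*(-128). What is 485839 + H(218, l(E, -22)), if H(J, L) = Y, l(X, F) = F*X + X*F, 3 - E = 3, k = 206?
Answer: 486173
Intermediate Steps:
E = 0 (E = 3 - 1*3 = 3 - 3 = 0)
Y = 334 (Y = 206 - 1*(-128) = 206 + 128 = 334)
l(X, F) = 2*F*X (l(X, F) = F*X + F*X = 2*F*X)
H(J, L) = 334
485839 + H(218, l(E, -22)) = 485839 + 334 = 486173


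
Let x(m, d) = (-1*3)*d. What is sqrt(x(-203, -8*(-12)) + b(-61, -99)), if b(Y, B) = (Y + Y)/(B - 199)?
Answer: I*sqrt(6384799)/149 ≈ 16.958*I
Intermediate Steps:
b(Y, B) = 2*Y/(-199 + B) (b(Y, B) = (2*Y)/(-199 + B) = 2*Y/(-199 + B))
x(m, d) = -3*d
sqrt(x(-203, -8*(-12)) + b(-61, -99)) = sqrt(-(-24)*(-12) + 2*(-61)/(-199 - 99)) = sqrt(-3*96 + 2*(-61)/(-298)) = sqrt(-288 + 2*(-61)*(-1/298)) = sqrt(-288 + 61/149) = sqrt(-42851/149) = I*sqrt(6384799)/149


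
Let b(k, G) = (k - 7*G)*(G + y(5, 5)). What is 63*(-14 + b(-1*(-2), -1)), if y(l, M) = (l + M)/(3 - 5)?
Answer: -4284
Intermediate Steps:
y(l, M) = -M/2 - l/2 (y(l, M) = (M + l)/(-2) = (M + l)*(-½) = -M/2 - l/2)
b(k, G) = (-5 + G)*(k - 7*G) (b(k, G) = (k - 7*G)*(G + (-½*5 - ½*5)) = (k - 7*G)*(G + (-5/2 - 5/2)) = (k - 7*G)*(G - 5) = (k - 7*G)*(-5 + G) = (-5 + G)*(k - 7*G))
63*(-14 + b(-1*(-2), -1)) = 63*(-14 + (-7*(-1)² - (-5)*(-2) + 35*(-1) - (-1)*(-2))) = 63*(-14 + (-7*1 - 5*2 - 35 - 1*2)) = 63*(-14 + (-7 - 10 - 35 - 2)) = 63*(-14 - 54) = 63*(-68) = -4284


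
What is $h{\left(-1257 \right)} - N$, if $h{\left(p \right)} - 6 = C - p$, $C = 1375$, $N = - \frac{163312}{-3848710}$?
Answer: $\frac{5076366834}{1924355} \approx 2638.0$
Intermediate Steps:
$N = \frac{81656}{1924355}$ ($N = \left(-163312\right) \left(- \frac{1}{3848710}\right) = \frac{81656}{1924355} \approx 0.042433$)
$h{\left(p \right)} = 1381 - p$ ($h{\left(p \right)} = 6 - \left(-1375 + p\right) = 1381 - p$)
$h{\left(-1257 \right)} - N = \left(1381 - -1257\right) - \frac{81656}{1924355} = \left(1381 + 1257\right) - \frac{81656}{1924355} = 2638 - \frac{81656}{1924355} = \frac{5076366834}{1924355}$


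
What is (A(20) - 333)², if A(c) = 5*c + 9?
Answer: 50176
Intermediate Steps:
A(c) = 9 + 5*c
(A(20) - 333)² = ((9 + 5*20) - 333)² = ((9 + 100) - 333)² = (109 - 333)² = (-224)² = 50176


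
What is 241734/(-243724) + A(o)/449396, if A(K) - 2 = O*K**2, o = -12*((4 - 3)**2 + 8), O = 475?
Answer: 77605915274/6845536919 ≈ 11.337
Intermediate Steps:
o = -108 (o = -12*(1**2 + 8) = -12*(1 + 8) = -12*9 = -108)
A(K) = 2 + 475*K**2
241734/(-243724) + A(o)/449396 = 241734/(-243724) + (2 + 475*(-108)**2)/449396 = 241734*(-1/243724) + (2 + 475*11664)*(1/449396) = -120867/121862 + (2 + 5540400)*(1/449396) = -120867/121862 + 5540402*(1/449396) = -120867/121862 + 2770201/224698 = 77605915274/6845536919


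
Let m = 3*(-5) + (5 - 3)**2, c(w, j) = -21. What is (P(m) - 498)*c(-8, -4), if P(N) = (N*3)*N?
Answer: 2835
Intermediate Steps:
m = -11 (m = -15 + 2**2 = -15 + 4 = -11)
P(N) = 3*N**2 (P(N) = (3*N)*N = 3*N**2)
(P(m) - 498)*c(-8, -4) = (3*(-11)**2 - 498)*(-21) = (3*121 - 498)*(-21) = (363 - 498)*(-21) = -135*(-21) = 2835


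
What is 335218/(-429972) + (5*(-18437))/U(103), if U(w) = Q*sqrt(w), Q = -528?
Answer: -167609/214986 + 895*sqrt(103)/528 ≈ 16.424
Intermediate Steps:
U(w) = -528*sqrt(w)
335218/(-429972) + (5*(-18437))/U(103) = 335218/(-429972) + (5*(-18437))/((-528*sqrt(103))) = 335218*(-1/429972) - (-895)*sqrt(103)/528 = -167609/214986 + 895*sqrt(103)/528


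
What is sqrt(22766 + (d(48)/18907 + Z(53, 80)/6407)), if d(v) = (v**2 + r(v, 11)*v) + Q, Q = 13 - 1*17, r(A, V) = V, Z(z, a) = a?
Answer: sqrt(6817865657064416690)/17305307 ≈ 150.88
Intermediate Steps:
Q = -4 (Q = 13 - 17 = -4)
d(v) = -4 + v**2 + 11*v (d(v) = (v**2 + 11*v) - 4 = -4 + v**2 + 11*v)
sqrt(22766 + (d(48)/18907 + Z(53, 80)/6407)) = sqrt(22766 + ((-4 + 48**2 + 11*48)/18907 + 80/6407)) = sqrt(22766 + ((-4 + 2304 + 528)*(1/18907) + 80*(1/6407))) = sqrt(22766 + (2828*(1/18907) + 80/6407)) = sqrt(22766 + (404/2701 + 80/6407)) = sqrt(22766 + 2804508/17305307) = sqrt(393975423670/17305307) = sqrt(6817865657064416690)/17305307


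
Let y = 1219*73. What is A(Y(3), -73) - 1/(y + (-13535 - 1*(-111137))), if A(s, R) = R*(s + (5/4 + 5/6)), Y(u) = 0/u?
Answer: -340524937/2239068 ≈ -152.08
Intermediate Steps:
Y(u) = 0
y = 88987
A(s, R) = R*(25/12 + s) (A(s, R) = R*(s + (5*(¼) + 5*(⅙))) = R*(s + (5/4 + ⅚)) = R*(s + 25/12) = R*(25/12 + s))
A(Y(3), -73) - 1/(y + (-13535 - 1*(-111137))) = (1/12)*(-73)*(25 + 12*0) - 1/(88987 + (-13535 - 1*(-111137))) = (1/12)*(-73)*(25 + 0) - 1/(88987 + (-13535 + 111137)) = (1/12)*(-73)*25 - 1/(88987 + 97602) = -1825/12 - 1/186589 = -340524937/2239068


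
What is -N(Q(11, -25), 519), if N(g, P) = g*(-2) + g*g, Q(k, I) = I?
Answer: -675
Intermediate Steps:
N(g, P) = g**2 - 2*g (N(g, P) = -2*g + g**2 = g**2 - 2*g)
-N(Q(11, -25), 519) = -(-25)*(-2 - 25) = -(-25)*(-27) = -1*675 = -675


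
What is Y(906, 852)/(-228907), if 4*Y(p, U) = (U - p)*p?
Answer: 12231/228907 ≈ 0.053432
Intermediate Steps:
Y(p, U) = p*(U - p)/4 (Y(p, U) = ((U - p)*p)/4 = (p*(U - p))/4 = p*(U - p)/4)
Y(906, 852)/(-228907) = ((1/4)*906*(852 - 1*906))/(-228907) = ((1/4)*906*(852 - 906))*(-1/228907) = ((1/4)*906*(-54))*(-1/228907) = -12231*(-1/228907) = 12231/228907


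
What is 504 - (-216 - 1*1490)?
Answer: 2210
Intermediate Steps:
504 - (-216 - 1*1490) = 504 - (-216 - 1490) = 504 - 1*(-1706) = 504 + 1706 = 2210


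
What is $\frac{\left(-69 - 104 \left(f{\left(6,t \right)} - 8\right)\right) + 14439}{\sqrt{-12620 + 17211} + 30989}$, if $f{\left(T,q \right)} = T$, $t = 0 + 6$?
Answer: $\frac{225878821}{480156765} - \frac{7289 \sqrt{4591}}{480156765} \approx 0.4694$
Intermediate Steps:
$t = 6$
$\frac{\left(-69 - 104 \left(f{\left(6,t \right)} - 8\right)\right) + 14439}{\sqrt{-12620 + 17211} + 30989} = \frac{\left(-69 - 104 \left(6 - 8\right)\right) + 14439}{\sqrt{-12620 + 17211} + 30989} = \frac{\left(-69 - -208\right) + 14439}{\sqrt{4591} + 30989} = \frac{\left(-69 + 208\right) + 14439}{30989 + \sqrt{4591}} = \frac{139 + 14439}{30989 + \sqrt{4591}} = \frac{14578}{30989 + \sqrt{4591}}$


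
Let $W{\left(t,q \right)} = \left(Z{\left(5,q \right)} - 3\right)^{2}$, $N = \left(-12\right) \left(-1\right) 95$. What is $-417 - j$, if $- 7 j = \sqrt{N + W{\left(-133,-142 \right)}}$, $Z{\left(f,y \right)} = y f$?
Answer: $-417 + \frac{\sqrt{509509}}{7} \approx -315.03$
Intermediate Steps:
$N = 1140$ ($N = 12 \cdot 95 = 1140$)
$Z{\left(f,y \right)} = f y$
$W{\left(t,q \right)} = \left(-3 + 5 q\right)^{2}$ ($W{\left(t,q \right)} = \left(5 q - 3\right)^{2} = \left(-3 + 5 q\right)^{2}$)
$j = - \frac{\sqrt{509509}}{7}$ ($j = - \frac{\sqrt{1140 + \left(-3 + 5 \left(-142\right)\right)^{2}}}{7} = - \frac{\sqrt{1140 + \left(-3 - 710\right)^{2}}}{7} = - \frac{\sqrt{1140 + \left(-713\right)^{2}}}{7} = - \frac{\sqrt{1140 + 508369}}{7} = - \frac{\sqrt{509509}}{7} \approx -101.97$)
$-417 - j = -417 - - \frac{\sqrt{509509}}{7} = -417 + \frac{\sqrt{509509}}{7}$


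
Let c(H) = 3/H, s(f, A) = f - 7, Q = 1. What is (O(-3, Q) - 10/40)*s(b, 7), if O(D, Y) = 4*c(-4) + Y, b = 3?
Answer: 9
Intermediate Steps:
s(f, A) = -7 + f
O(D, Y) = -3 + Y (O(D, Y) = 4*(3/(-4)) + Y = 4*(3*(-¼)) + Y = 4*(-¾) + Y = -3 + Y)
(O(-3, Q) - 10/40)*s(b, 7) = ((-3 + 1) - 10/40)*(-7 + 3) = (-2 - 10*1/40)*(-4) = (-2 - ¼)*(-4) = -9/4*(-4) = 9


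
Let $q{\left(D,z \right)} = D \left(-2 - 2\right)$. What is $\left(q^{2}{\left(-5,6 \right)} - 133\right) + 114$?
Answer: $381$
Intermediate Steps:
$q{\left(D,z \right)} = - 4 D$ ($q{\left(D,z \right)} = D \left(-4\right) = - 4 D$)
$\left(q^{2}{\left(-5,6 \right)} - 133\right) + 114 = \left(\left(\left(-4\right) \left(-5\right)\right)^{2} - 133\right) + 114 = \left(20^{2} - 133\right) + 114 = \left(400 - 133\right) + 114 = 267 + 114 = 381$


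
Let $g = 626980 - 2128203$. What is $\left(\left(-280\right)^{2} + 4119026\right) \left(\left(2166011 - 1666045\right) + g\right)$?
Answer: $-4202702164482$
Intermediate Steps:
$g = -1501223$
$\left(\left(-280\right)^{2} + 4119026\right) \left(\left(2166011 - 1666045\right) + g\right) = \left(\left(-280\right)^{2} + 4119026\right) \left(\left(2166011 - 1666045\right) - 1501223\right) = \left(78400 + 4119026\right) \left(\left(2166011 - 1666045\right) - 1501223\right) = 4197426 \left(499966 - 1501223\right) = 4197426 \left(-1001257\right) = -4202702164482$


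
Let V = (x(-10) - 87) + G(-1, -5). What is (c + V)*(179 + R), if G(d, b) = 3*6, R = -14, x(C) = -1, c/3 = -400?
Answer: -209550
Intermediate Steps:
c = -1200 (c = 3*(-400) = -1200)
G(d, b) = 18
V = -70 (V = (-1 - 87) + 18 = -88 + 18 = -70)
(c + V)*(179 + R) = (-1200 - 70)*(179 - 14) = -1270*165 = -209550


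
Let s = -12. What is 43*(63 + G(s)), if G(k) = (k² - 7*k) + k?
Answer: 11997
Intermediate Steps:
G(k) = k² - 6*k
43*(63 + G(s)) = 43*(63 - 12*(-6 - 12)) = 43*(63 - 12*(-18)) = 43*(63 + 216) = 43*279 = 11997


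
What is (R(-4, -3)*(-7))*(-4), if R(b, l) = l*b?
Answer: 336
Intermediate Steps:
R(b, l) = b*l
(R(-4, -3)*(-7))*(-4) = (-4*(-3)*(-7))*(-4) = (12*(-7))*(-4) = -84*(-4) = 336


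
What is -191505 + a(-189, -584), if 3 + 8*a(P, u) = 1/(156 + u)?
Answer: -655714405/3424 ≈ -1.9151e+5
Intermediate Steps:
a(P, u) = -3/8 + 1/(8*(156 + u))
-191505 + a(-189, -584) = -191505 + (-467 - 3*(-584))/(8*(156 - 584)) = -191505 + (⅛)*(-467 + 1752)/(-428) = -191505 + (⅛)*(-1/428)*1285 = -191505 - 1285/3424 = -655714405/3424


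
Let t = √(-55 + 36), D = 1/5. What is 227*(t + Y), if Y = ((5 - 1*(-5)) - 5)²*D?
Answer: 1135 + 227*I*√19 ≈ 1135.0 + 989.47*I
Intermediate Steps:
D = ⅕ ≈ 0.20000
Y = 5 (Y = ((5 - 1*(-5)) - 5)²*(⅕) = ((5 + 5) - 5)²*(⅕) = (10 - 5)²*(⅕) = 5²*(⅕) = 25*(⅕) = 5)
t = I*√19 (t = √(-19) = I*√19 ≈ 4.3589*I)
227*(t + Y) = 227*(I*√19 + 5) = 227*(5 + I*√19) = 1135 + 227*I*√19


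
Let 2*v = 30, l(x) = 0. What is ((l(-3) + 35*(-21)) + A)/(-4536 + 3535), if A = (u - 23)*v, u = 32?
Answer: 600/1001 ≈ 0.59940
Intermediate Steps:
v = 15 (v = (½)*30 = 15)
A = 135 (A = (32 - 23)*15 = 9*15 = 135)
((l(-3) + 35*(-21)) + A)/(-4536 + 3535) = ((0 + 35*(-21)) + 135)/(-4536 + 3535) = ((0 - 735) + 135)/(-1001) = (-735 + 135)*(-1/1001) = -600*(-1/1001) = 600/1001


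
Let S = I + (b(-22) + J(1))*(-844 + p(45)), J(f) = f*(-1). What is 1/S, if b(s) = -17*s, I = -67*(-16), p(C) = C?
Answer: -1/296955 ≈ -3.3675e-6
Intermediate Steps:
J(f) = -f
I = 1072
S = -296955 (S = 1072 + (-17*(-22) - 1*1)*(-844 + 45) = 1072 + (374 - 1)*(-799) = 1072 + 373*(-799) = 1072 - 298027 = -296955)
1/S = 1/(-296955) = -1/296955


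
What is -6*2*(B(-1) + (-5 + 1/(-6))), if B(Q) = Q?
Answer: 74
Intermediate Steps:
-6*2*(B(-1) + (-5 + 1/(-6))) = -6*2*(-1 + (-5 + 1/(-6))) = -12*(-1 + (-5 - ⅙)) = -12*(-1 - 31/6) = -12*(-37)/6 = -1*(-74) = 74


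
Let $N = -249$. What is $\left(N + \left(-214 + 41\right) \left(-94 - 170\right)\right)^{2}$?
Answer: $2063248929$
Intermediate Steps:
$\left(N + \left(-214 + 41\right) \left(-94 - 170\right)\right)^{2} = \left(-249 + \left(-214 + 41\right) \left(-94 - 170\right)\right)^{2} = \left(-249 - -45672\right)^{2} = \left(-249 + 45672\right)^{2} = 45423^{2} = 2063248929$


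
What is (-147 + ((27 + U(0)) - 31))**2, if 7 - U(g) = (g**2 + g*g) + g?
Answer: 20736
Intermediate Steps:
U(g) = 7 - g - 2*g**2 (U(g) = 7 - ((g**2 + g*g) + g) = 7 - ((g**2 + g**2) + g) = 7 - (2*g**2 + g) = 7 - (g + 2*g**2) = 7 + (-g - 2*g**2) = 7 - g - 2*g**2)
(-147 + ((27 + U(0)) - 31))**2 = (-147 + ((27 + (7 - 1*0 - 2*0**2)) - 31))**2 = (-147 + ((27 + (7 + 0 - 2*0)) - 31))**2 = (-147 + ((27 + (7 + 0 + 0)) - 31))**2 = (-147 + ((27 + 7) - 31))**2 = (-147 + (34 - 31))**2 = (-147 + 3)**2 = (-144)**2 = 20736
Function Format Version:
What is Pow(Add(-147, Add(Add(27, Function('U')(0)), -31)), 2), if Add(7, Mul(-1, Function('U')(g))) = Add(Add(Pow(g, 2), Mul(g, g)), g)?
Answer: 20736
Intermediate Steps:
Function('U')(g) = Add(7, Mul(-1, g), Mul(-2, Pow(g, 2))) (Function('U')(g) = Add(7, Mul(-1, Add(Add(Pow(g, 2), Mul(g, g)), g))) = Add(7, Mul(-1, Add(Add(Pow(g, 2), Pow(g, 2)), g))) = Add(7, Mul(-1, Add(Mul(2, Pow(g, 2)), g))) = Add(7, Mul(-1, Add(g, Mul(2, Pow(g, 2))))) = Add(7, Add(Mul(-1, g), Mul(-2, Pow(g, 2)))) = Add(7, Mul(-1, g), Mul(-2, Pow(g, 2))))
Pow(Add(-147, Add(Add(27, Function('U')(0)), -31)), 2) = Pow(Add(-147, Add(Add(27, Add(7, Mul(-1, 0), Mul(-2, Pow(0, 2)))), -31)), 2) = Pow(Add(-147, Add(Add(27, Add(7, 0, Mul(-2, 0))), -31)), 2) = Pow(Add(-147, Add(Add(27, Add(7, 0, 0)), -31)), 2) = Pow(Add(-147, Add(Add(27, 7), -31)), 2) = Pow(Add(-147, Add(34, -31)), 2) = Pow(Add(-147, 3), 2) = Pow(-144, 2) = 20736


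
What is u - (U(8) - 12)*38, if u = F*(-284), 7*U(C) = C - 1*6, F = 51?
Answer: -98272/7 ≈ -14039.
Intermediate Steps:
U(C) = -6/7 + C/7 (U(C) = (C - 1*6)/7 = (C - 6)/7 = (-6 + C)/7 = -6/7 + C/7)
u = -14484 (u = 51*(-284) = -14484)
u - (U(8) - 12)*38 = -14484 - ((-6/7 + (1/7)*8) - 12)*38 = -14484 - ((-6/7 + 8/7) - 12)*38 = -14484 - (2/7 - 12)*38 = -14484 - (-82)*38/7 = -14484 - 1*(-3116/7) = -14484 + 3116/7 = -98272/7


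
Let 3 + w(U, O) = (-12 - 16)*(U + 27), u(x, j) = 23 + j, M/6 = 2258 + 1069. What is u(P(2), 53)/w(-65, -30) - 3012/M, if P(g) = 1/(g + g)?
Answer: -279770/3529947 ≈ -0.079256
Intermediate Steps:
M = 19962 (M = 6*(2258 + 1069) = 6*3327 = 19962)
P(g) = 1/(2*g)
w(U, O) = -759 - 28*U (w(U, O) = -3 + (-12 - 16)*(U + 27) = -3 - 28*(27 + U) = -3 + (-756 - 28*U) = -759 - 28*U)
u(P(2), 53)/w(-65, -30) - 3012/M = (23 + 53)/(-759 - 28*(-65)) - 3012/19962 = 76/(-759 + 1820) - 3012*1/19962 = 76/1061 - 502/3327 = -279770/3529947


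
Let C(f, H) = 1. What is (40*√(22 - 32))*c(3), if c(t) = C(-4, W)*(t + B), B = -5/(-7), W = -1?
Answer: 1040*I*√10/7 ≈ 469.82*I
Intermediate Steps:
B = 5/7 (B = -5*(-⅐) = 5/7 ≈ 0.71429)
c(t) = 5/7 + t (c(t) = 1*(t + 5/7) = 1*(5/7 + t) = 5/7 + t)
(40*√(22 - 32))*c(3) = (40*√(22 - 32))*(5/7 + 3) = (40*√(-10))*(26/7) = (40*(I*√10))*(26/7) = (40*I*√10)*(26/7) = 1040*I*√10/7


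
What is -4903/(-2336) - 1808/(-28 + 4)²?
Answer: -21865/21024 ≈ -1.0400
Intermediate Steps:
-4903/(-2336) - 1808/(-28 + 4)² = -4903*(-1/2336) - 1808/((-24)²) = 4903/2336 - 1808/576 = 4903/2336 - 1808*1/576 = 4903/2336 - 113/36 = -21865/21024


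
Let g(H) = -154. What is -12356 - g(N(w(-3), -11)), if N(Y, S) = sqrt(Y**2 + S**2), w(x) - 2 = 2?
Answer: -12202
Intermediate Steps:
w(x) = 4 (w(x) = 2 + 2 = 4)
N(Y, S) = sqrt(S**2 + Y**2)
-12356 - g(N(w(-3), -11)) = -12356 - 1*(-154) = -12356 + 154 = -12202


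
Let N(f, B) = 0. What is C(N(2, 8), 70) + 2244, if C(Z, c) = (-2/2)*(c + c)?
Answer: 2104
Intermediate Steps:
C(Z, c) = -2*c (C(Z, c) = (-2*½)*(2*c) = -2*c)
C(N(2, 8), 70) + 2244 = -2*70 + 2244 = -140 + 2244 = 2104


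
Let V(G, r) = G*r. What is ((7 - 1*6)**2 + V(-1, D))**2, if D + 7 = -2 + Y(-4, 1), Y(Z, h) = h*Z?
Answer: 196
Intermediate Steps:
Y(Z, h) = Z*h
D = -13 (D = -7 + (-2 - 4*1) = -7 + (-2 - 4) = -7 - 6 = -13)
((7 - 1*6)**2 + V(-1, D))**2 = ((7 - 1*6)**2 - 1*(-13))**2 = ((7 - 6)**2 + 13)**2 = (1**2 + 13)**2 = (1 + 13)**2 = 14**2 = 196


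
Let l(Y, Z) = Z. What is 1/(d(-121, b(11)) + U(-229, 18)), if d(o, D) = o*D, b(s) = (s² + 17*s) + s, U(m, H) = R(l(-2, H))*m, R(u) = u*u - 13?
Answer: -1/109818 ≈ -9.1060e-6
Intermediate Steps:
R(u) = -13 + u² (R(u) = u² - 13 = -13 + u²)
U(m, H) = m*(-13 + H²) (U(m, H) = (-13 + H²)*m = m*(-13 + H²))
b(s) = s² + 18*s
d(o, D) = D*o
1/(d(-121, b(11)) + U(-229, 18)) = 1/((11*(18 + 11))*(-121) - 229*(-13 + 18²)) = 1/((11*29)*(-121) - 229*(-13 + 324)) = 1/(319*(-121) - 229*311) = 1/(-38599 - 71219) = 1/(-109818) = -1/109818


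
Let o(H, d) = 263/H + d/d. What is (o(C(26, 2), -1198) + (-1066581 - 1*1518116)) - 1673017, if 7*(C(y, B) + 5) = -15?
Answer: -212887491/50 ≈ -4.2578e+6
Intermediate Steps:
C(y, B) = -50/7 (C(y, B) = -5 + (1/7)*(-15) = -5 - 15/7 = -50/7)
o(H, d) = 1 + 263/H (o(H, d) = 263/H + 1 = 1 + 263/H)
(o(C(26, 2), -1198) + (-1066581 - 1*1518116)) - 1673017 = ((263 - 50/7)/(-50/7) + (-1066581 - 1*1518116)) - 1673017 = (-7/50*1791/7 + (-1066581 - 1518116)) - 1673017 = (-1791/50 - 2584697) - 1673017 = -129236641/50 - 1673017 = -212887491/50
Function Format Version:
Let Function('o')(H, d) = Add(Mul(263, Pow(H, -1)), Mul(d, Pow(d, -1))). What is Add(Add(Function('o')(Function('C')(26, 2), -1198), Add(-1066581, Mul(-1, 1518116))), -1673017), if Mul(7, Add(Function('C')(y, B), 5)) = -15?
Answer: Rational(-212887491, 50) ≈ -4.2578e+6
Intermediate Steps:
Function('C')(y, B) = Rational(-50, 7) (Function('C')(y, B) = Add(-5, Mul(Rational(1, 7), -15)) = Add(-5, Rational(-15, 7)) = Rational(-50, 7))
Function('o')(H, d) = Add(1, Mul(263, Pow(H, -1))) (Function('o')(H, d) = Add(Mul(263, Pow(H, -1)), 1) = Add(1, Mul(263, Pow(H, -1))))
Add(Add(Function('o')(Function('C')(26, 2), -1198), Add(-1066581, Mul(-1, 1518116))), -1673017) = Add(Add(Mul(Pow(Rational(-50, 7), -1), Add(263, Rational(-50, 7))), Add(-1066581, Mul(-1, 1518116))), -1673017) = Add(Add(Mul(Rational(-7, 50), Rational(1791, 7)), Add(-1066581, -1518116)), -1673017) = Add(Add(Rational(-1791, 50), -2584697), -1673017) = Add(Rational(-129236641, 50), -1673017) = Rational(-212887491, 50)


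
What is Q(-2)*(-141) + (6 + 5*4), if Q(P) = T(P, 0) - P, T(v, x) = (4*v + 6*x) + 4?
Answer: 308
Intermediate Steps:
T(v, x) = 4 + 4*v + 6*x
Q(P) = 4 + 3*P (Q(P) = (4 + 4*P + 6*0) - P = (4 + 4*P + 0) - P = (4 + 4*P) - P = 4 + 3*P)
Q(-2)*(-141) + (6 + 5*4) = (4 + 3*(-2))*(-141) + (6 + 5*4) = (4 - 6)*(-141) + (6 + 20) = -2*(-141) + 26 = 282 + 26 = 308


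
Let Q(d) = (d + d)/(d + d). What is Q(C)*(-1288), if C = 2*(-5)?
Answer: -1288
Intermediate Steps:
C = -10
Q(d) = 1 (Q(d) = (2*d)/((2*d)) = (2*d)*(1/(2*d)) = 1)
Q(C)*(-1288) = 1*(-1288) = -1288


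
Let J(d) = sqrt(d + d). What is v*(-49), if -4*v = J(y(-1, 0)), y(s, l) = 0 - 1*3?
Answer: 49*I*sqrt(6)/4 ≈ 30.006*I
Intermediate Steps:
y(s, l) = -3 (y(s, l) = 0 - 3 = -3)
J(d) = sqrt(2)*sqrt(d) (J(d) = sqrt(2*d) = sqrt(2)*sqrt(d))
v = -I*sqrt(6)/4 (v = -sqrt(2)*sqrt(-3)/4 = -sqrt(2)*I*sqrt(3)/4 = -I*sqrt(6)/4 ≈ -0.61237*I)
v*(-49) = -I*sqrt(6)/4*(-49) = 49*I*sqrt(6)/4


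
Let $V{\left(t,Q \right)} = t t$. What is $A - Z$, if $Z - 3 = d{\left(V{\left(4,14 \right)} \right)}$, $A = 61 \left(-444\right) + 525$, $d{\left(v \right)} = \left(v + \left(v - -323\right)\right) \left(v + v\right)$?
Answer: $-37922$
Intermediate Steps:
$V{\left(t,Q \right)} = t^{2}$
$d{\left(v \right)} = 2 v \left(323 + 2 v\right)$ ($d{\left(v \right)} = \left(v + \left(v + 323\right)\right) 2 v = \left(v + \left(323 + v\right)\right) 2 v = \left(323 + 2 v\right) 2 v = 2 v \left(323 + 2 v\right)$)
$A = -26559$ ($A = -27084 + 525 = -26559$)
$Z = 11363$ ($Z = 3 + 2 \cdot 4^{2} \left(323 + 2 \cdot 4^{2}\right) = 3 + 2 \cdot 16 \left(323 + 2 \cdot 16\right) = 3 + 2 \cdot 16 \left(323 + 32\right) = 3 + 2 \cdot 16 \cdot 355 = 3 + 11360 = 11363$)
$A - Z = -26559 - 11363 = -37922$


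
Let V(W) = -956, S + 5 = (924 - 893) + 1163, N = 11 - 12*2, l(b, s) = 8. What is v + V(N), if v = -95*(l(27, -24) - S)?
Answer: 111239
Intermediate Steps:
N = -13 (N = 11 - 24 = -13)
S = 1189 (S = -5 + ((924 - 893) + 1163) = -5 + (31 + 1163) = -5 + 1194 = 1189)
v = 112195 (v = -95*(8 - 1*1189) = -95*(8 - 1189) = -95*(-1181) = 112195)
v + V(N) = 112195 - 956 = 111239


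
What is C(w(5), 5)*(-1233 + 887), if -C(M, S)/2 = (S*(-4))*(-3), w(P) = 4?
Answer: 41520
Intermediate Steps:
C(M, S) = -24*S (C(M, S) = -2*S*(-4)*(-3) = -2*(-4*S)*(-3) = -24*S)
C(w(5), 5)*(-1233 + 887) = (-24*5)*(-1233 + 887) = -120*(-346) = 41520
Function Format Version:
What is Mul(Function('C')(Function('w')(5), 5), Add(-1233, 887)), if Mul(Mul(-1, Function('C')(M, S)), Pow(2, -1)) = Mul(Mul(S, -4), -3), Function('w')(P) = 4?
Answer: 41520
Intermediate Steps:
Function('C')(M, S) = Mul(-24, S) (Function('C')(M, S) = Mul(-2, Mul(Mul(S, -4), -3)) = Mul(-2, Mul(Mul(-4, S), -3)) = Mul(-2, Mul(12, S)) = Mul(-24, S))
Mul(Function('C')(Function('w')(5), 5), Add(-1233, 887)) = Mul(Mul(-24, 5), Add(-1233, 887)) = Mul(-120, -346) = 41520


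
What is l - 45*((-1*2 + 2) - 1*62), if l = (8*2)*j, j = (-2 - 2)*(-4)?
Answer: 3046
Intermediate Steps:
j = 16 (j = -4*(-4) = 16)
l = 256 (l = (8*2)*16 = 16*16 = 256)
l - 45*((-1*2 + 2) - 1*62) = 256 - 45*((-1*2 + 2) - 1*62) = 256 - 45*((-2 + 2) - 62) = 256 - 45*(0 - 62) = 256 - 45*(-62) = 256 + 2790 = 3046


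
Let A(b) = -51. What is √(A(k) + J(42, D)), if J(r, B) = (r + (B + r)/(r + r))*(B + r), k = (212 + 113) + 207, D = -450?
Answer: I*√745059/7 ≈ 123.31*I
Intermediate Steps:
k = 532 (k = 325 + 207 = 532)
J(r, B) = (B + r)*(r + (B + r)/(2*r)) (J(r, B) = (r + (B + r)/((2*r)))*(B + r) = (r + (B + r)*(1/(2*r)))*(B + r) = (r + (B + r)/(2*r))*(B + r) = (B + r)*(r + (B + r)/(2*r)))
√(A(k) + J(42, D)) = √(-51 + (-450 + 42² + (½)*42 - 450*42 + (½)*(-450)²/42)) = √(-51 + (-450 + 1764 + 21 - 18900 + (½)*202500*(1/42))) = √(-51 + (-450 + 1764 + 21 - 18900 + 16875/7)) = √(-51 - 106080/7) = √(-106437/7) = I*√745059/7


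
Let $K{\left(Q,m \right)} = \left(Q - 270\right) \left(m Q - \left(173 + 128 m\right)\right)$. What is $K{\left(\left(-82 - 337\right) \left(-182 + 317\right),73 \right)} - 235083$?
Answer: $235226303187$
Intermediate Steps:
$K{\left(Q,m \right)} = \left(-270 + Q\right) \left(-173 - 128 m + Q m\right)$ ($K{\left(Q,m \right)} = \left(-270 + Q\right) \left(Q m - \left(173 + 128 m\right)\right) = \left(-270 + Q\right) \left(-173 - 128 m + Q m\right)$)
$K{\left(\left(-82 - 337\right) \left(-182 + 317\right),73 \right)} - 235083 = \left(46710 - 173 \left(-82 - 337\right) \left(-182 + 317\right) + 34560 \cdot 73 + 73 \left(\left(-82 - 337\right) \left(-182 + 317\right)\right)^{2} - 398 \left(-82 - 337\right) \left(-182 + 317\right) 73\right) - 235083 = \left(46710 - 173 \left(\left(-419\right) 135\right) + 2522880 + 73 \left(\left(-419\right) 135\right)^{2} - 398 \left(\left(-419\right) 135\right) 73\right) - 235083 = \left(46710 - -9785745 + 2522880 + 73 \left(-56565\right)^{2} - \left(-22512870\right) 73\right) - 235083 = \left(46710 + 9785745 + 2522880 + 73 \cdot 3199599225 + 1643439510\right) - 235083 = \left(46710 + 9785745 + 2522880 + 233570743425 + 1643439510\right) - 235083 = 235226538270 - 235083 = 235226303187$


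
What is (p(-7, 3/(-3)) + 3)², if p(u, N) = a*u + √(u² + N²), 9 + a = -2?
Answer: 6450 + 800*√2 ≈ 7581.4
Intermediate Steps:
a = -11 (a = -9 - 2 = -11)
p(u, N) = √(N² + u²) - 11*u (p(u, N) = -11*u + √(u² + N²) = -11*u + √(N² + u²) = √(N² + u²) - 11*u)
(p(-7, 3/(-3)) + 3)² = ((√((3/(-3))² + (-7)²) - 11*(-7)) + 3)² = ((√((3*(-⅓))² + 49) + 77) + 3)² = ((√((-1)² + 49) + 77) + 3)² = ((√(1 + 49) + 77) + 3)² = ((√50 + 77) + 3)² = ((5*√2 + 77) + 3)² = ((77 + 5*√2) + 3)² = (80 + 5*√2)²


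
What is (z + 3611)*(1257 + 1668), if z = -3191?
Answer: 1228500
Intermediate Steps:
(z + 3611)*(1257 + 1668) = (-3191 + 3611)*(1257 + 1668) = 420*2925 = 1228500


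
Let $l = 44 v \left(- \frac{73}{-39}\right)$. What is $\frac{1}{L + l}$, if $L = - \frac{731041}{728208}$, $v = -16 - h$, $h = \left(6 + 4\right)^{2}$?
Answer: $- \frac{728208}{6957768865} \approx -0.00010466$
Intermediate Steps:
$h = 100$ ($h = 10^{2} = 100$)
$v = -116$ ($v = -16 - 100 = -116$)
$l = - \frac{372592}{39}$ ($l = 44 \left(-116\right) \left(- \frac{73}{-39}\right) = - 5104 \left(\left(-73\right) \left(- \frac{1}{39}\right)\right) = \left(-5104\right) \frac{73}{39} = - \frac{372592}{39} \approx -9553.6$)
$L = - \frac{731041}{728208}$ ($L = \left(-731041\right) \frac{1}{728208} = - \frac{731041}{728208} \approx -1.0039$)
$\frac{1}{L + l} = \frac{1}{- \frac{731041}{728208} - \frac{372592}{39}} = \frac{1}{- \frac{6957768865}{728208}} = - \frac{728208}{6957768865}$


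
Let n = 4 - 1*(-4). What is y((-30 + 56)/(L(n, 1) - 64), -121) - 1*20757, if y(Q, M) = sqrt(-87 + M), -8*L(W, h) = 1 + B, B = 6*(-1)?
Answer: -20757 + 4*I*sqrt(13) ≈ -20757.0 + 14.422*I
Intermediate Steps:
n = 8 (n = 4 + 4 = 8)
B = -6
L(W, h) = 5/8 (L(W, h) = -(1 - 6)/8 = -1/8*(-5) = 5/8)
y((-30 + 56)/(L(n, 1) - 64), -121) - 1*20757 = sqrt(-87 - 121) - 1*20757 = sqrt(-208) - 20757 = 4*I*sqrt(13) - 20757 = -20757 + 4*I*sqrt(13)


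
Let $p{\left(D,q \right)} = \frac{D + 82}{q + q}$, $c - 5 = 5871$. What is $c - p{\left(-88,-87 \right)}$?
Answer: $\frac{170403}{29} \approx 5876.0$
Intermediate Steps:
$c = 5876$ ($c = 5 + 5871 = 5876$)
$p{\left(D,q \right)} = \frac{82 + D}{2 q}$
$c - p{\left(-88,-87 \right)} = 5876 - \frac{82 - 88}{2 \left(-87\right)} = 5876 - \frac{1}{2} \left(- \frac{1}{87}\right) \left(-6\right) = 5876 - \frac{1}{29} = \frac{170403}{29}$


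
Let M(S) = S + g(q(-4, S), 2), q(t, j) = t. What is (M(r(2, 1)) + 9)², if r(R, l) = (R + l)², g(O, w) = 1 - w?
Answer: 289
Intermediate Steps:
M(S) = -1 + S (M(S) = S + (1 - 1*2) = S + (1 - 2) = S - 1 = -1 + S)
(M(r(2, 1)) + 9)² = ((-1 + (2 + 1)²) + 9)² = ((-1 + 3²) + 9)² = ((-1 + 9) + 9)² = (8 + 9)² = 17² = 289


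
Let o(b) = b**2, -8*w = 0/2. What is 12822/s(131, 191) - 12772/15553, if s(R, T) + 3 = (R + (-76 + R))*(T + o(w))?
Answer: -822910/1787991 ≈ -0.46024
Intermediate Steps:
w = 0 (w = -0/2 = -1/8*0 = 0)
s(R, T) = -3 + T*(-76 + 2*R) (s(R, T) = -3 + (R + (-76 + R))*(T + 0**2) = -3 + (-76 + 2*R)*(T + 0) = -3 + (-76 + 2*R)*T = -3 + T*(-76 + 2*R))
12822/s(131, 191) - 12772/15553 = 12822/(-3 - 76*191 + 2*131*191) - 12772/15553 = 12822/(-3 - 14516 + 50042) - 12772*1/15553 = 12822/35523 - 124/151 = 12822*(1/35523) - 124/151 = 4274/11841 - 124/151 = -822910/1787991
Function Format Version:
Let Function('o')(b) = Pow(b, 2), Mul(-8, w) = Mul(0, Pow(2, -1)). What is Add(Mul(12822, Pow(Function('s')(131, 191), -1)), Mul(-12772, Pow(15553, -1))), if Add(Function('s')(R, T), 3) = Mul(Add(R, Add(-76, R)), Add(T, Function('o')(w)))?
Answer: Rational(-822910, 1787991) ≈ -0.46024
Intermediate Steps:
w = 0 (w = Mul(Rational(-1, 8), Mul(0, Pow(2, -1))) = Mul(Rational(-1, 8), Mul(0, Rational(1, 2))) = Mul(Rational(-1, 8), 0) = 0)
Function('s')(R, T) = Add(-3, Mul(T, Add(-76, Mul(2, R)))) (Function('s')(R, T) = Add(-3, Mul(Add(R, Add(-76, R)), Add(T, Pow(0, 2)))) = Add(-3, Mul(Add(-76, Mul(2, R)), Add(T, 0))) = Add(-3, Mul(Add(-76, Mul(2, R)), T)) = Add(-3, Mul(T, Add(-76, Mul(2, R)))))
Add(Mul(12822, Pow(Function('s')(131, 191), -1)), Mul(-12772, Pow(15553, -1))) = Add(Mul(12822, Pow(Add(-3, Mul(-76, 191), Mul(2, 131, 191)), -1)), Mul(-12772, Pow(15553, -1))) = Add(Mul(12822, Pow(Add(-3, -14516, 50042), -1)), Mul(-12772, Rational(1, 15553))) = Add(Mul(12822, Pow(35523, -1)), Rational(-124, 151)) = Add(Mul(12822, Rational(1, 35523)), Rational(-124, 151)) = Add(Rational(4274, 11841), Rational(-124, 151)) = Rational(-822910, 1787991)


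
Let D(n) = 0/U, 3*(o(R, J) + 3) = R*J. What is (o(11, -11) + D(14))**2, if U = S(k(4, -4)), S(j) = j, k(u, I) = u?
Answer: 16900/9 ≈ 1877.8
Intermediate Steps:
U = 4
o(R, J) = -3 + J*R/3 (o(R, J) = -3 + (R*J)/3 = -3 + (J*R)/3 = -3 + J*R/3)
D(n) = 0 (D(n) = 0/4 = 0*(1/4) = 0)
(o(11, -11) + D(14))**2 = ((-3 + (1/3)*(-11)*11) + 0)**2 = ((-3 - 121/3) + 0)**2 = (-130/3 + 0)**2 = (-130/3)**2 = 16900/9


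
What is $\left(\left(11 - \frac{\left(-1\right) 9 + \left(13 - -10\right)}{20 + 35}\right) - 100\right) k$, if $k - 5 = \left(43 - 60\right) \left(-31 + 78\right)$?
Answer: $\frac{3897746}{55} \approx 70868.0$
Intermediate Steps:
$k = -794$ ($k = 5 + \left(43 - 60\right) \left(-31 + 78\right) = 5 - 799 = -794$)
$\left(\left(11 - \frac{\left(-1\right) 9 + \left(13 - -10\right)}{20 + 35}\right) - 100\right) k = \left(\left(11 - \frac{\left(-1\right) 9 + \left(13 - -10\right)}{20 + 35}\right) - 100\right) \left(-794\right) = \left(\left(11 - \frac{-9 + \left(13 + 10\right)}{55}\right) - 100\right) \left(-794\right) = \left(\left(11 - \left(-9 + 23\right) \frac{1}{55}\right) - 100\right) \left(-794\right) = \left(\left(11 - 14 \cdot \frac{1}{55}\right) - 100\right) \left(-794\right) = \left(\left(11 - \frac{14}{55}\right) - 100\right) \left(-794\right) = \left(\frac{591}{55} - 100\right) \left(-794\right) = \left(- \frac{4909}{55}\right) \left(-794\right) = \frac{3897746}{55}$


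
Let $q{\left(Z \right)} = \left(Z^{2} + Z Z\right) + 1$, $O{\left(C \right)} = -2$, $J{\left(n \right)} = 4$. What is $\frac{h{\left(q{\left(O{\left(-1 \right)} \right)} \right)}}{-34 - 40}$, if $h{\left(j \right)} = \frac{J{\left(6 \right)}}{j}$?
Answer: $- \frac{2}{333} \approx -0.006006$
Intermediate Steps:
$q{\left(Z \right)} = 1 + 2 Z^{2}$ ($q{\left(Z \right)} = \left(Z^{2} + Z^{2}\right) + 1 = 2 Z^{2} + 1 = 1 + 2 Z^{2}$)
$h{\left(j \right)} = \frac{4}{j}$
$\frac{h{\left(q{\left(O{\left(-1 \right)} \right)} \right)}}{-34 - 40} = \frac{4 \frac{1}{1 + 2 \left(-2\right)^{2}}}{-34 - 40} = \frac{4 \frac{1}{1 + 2 \cdot 4}}{-74} = \frac{4}{1 + 8} \left(- \frac{1}{74}\right) = \frac{4}{9} \left(- \frac{1}{74}\right) = - \frac{2}{333}$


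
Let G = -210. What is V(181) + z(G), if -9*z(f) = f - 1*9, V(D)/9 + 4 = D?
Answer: 4852/3 ≈ 1617.3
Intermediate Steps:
V(D) = -36 + 9*D
z(f) = 1 - f/9 (z(f) = -(f - 1*9)/9 = -(f - 9)/9 = -(-9 + f)/9 = 1 - f/9)
V(181) + z(G) = (-36 + 9*181) + (1 - 1/9*(-210)) = (-36 + 1629) + (1 + 70/3) = 1593 + 73/3 = 4852/3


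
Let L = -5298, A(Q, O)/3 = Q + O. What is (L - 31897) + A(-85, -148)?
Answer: -37894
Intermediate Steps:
A(Q, O) = 3*O + 3*Q (A(Q, O) = 3*(Q + O) = 3*(O + Q) = 3*O + 3*Q)
(L - 31897) + A(-85, -148) = (-5298 - 31897) + (3*(-148) + 3*(-85)) = -37195 + (-444 - 255) = -37195 - 699 = -37894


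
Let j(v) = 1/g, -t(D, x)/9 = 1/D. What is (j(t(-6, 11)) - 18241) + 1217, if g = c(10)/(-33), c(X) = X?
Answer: -170273/10 ≈ -17027.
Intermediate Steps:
t(D, x) = -9/D
g = -10/33 (g = 10/(-33) = 10*(-1/33) = -10/33 ≈ -0.30303)
j(v) = -33/10 (j(v) = 1/(-10/33) = -33/10)
(j(t(-6, 11)) - 18241) + 1217 = (-33/10 - 18241) + 1217 = -182443/10 + 1217 = -170273/10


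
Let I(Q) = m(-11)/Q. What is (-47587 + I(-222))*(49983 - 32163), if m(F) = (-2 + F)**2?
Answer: -31376514510/37 ≈ -8.4801e+8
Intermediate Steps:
I(Q) = 169/Q (I(Q) = (-2 - 11)**2/Q = (-13)**2/Q = 169/Q)
(-47587 + I(-222))*(49983 - 32163) = (-47587 + 169/(-222))*(49983 - 32163) = (-47587 + 169*(-1/222))*17820 = (-47587 - 169/222)*17820 = -10564483/222*17820 = -31376514510/37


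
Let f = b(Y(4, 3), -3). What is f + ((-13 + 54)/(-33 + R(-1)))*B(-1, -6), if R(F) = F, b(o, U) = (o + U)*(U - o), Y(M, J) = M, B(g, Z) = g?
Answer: -197/34 ≈ -5.7941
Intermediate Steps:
b(o, U) = (U + o)*(U - o)
f = -7 (f = (-3)² - 1*4² = 9 - 1*16 = 9 - 16 = -7)
f + ((-13 + 54)/(-33 + R(-1)))*B(-1, -6) = -7 + ((-13 + 54)/(-33 - 1))*(-1) = -7 + (41/(-34))*(-1) = -7 + (41*(-1/34))*(-1) = -7 - 41/34*(-1) = -7 + 41/34 = -197/34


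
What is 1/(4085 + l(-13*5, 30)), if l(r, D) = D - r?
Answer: 1/4180 ≈ 0.00023923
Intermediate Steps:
1/(4085 + l(-13*5, 30)) = 1/(4085 + (30 - (-13)*5)) = 1/(4085 + (30 - 1*(-65))) = 1/(4085 + (30 + 65)) = 1/(4085 + 95) = 1/4180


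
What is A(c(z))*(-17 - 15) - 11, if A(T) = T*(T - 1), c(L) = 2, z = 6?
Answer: -75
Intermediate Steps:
A(T) = T*(-1 + T)
A(c(z))*(-17 - 15) - 11 = (2*(-1 + 2))*(-17 - 15) - 11 = (2*1)*(-32) - 11 = 2*(-32) - 11 = -64 - 11 = -75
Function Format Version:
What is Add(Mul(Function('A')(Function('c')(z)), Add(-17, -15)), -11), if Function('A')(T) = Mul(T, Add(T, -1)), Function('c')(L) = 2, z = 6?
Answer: -75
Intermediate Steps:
Function('A')(T) = Mul(T, Add(-1, T))
Add(Mul(Function('A')(Function('c')(z)), Add(-17, -15)), -11) = Add(Mul(Mul(2, Add(-1, 2)), Add(-17, -15)), -11) = Add(Mul(Mul(2, 1), -32), -11) = Add(Mul(2, -32), -11) = Add(-64, -11) = -75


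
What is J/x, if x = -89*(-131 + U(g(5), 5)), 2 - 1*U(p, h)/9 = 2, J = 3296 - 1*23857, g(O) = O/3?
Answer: -20561/11659 ≈ -1.7635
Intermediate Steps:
g(O) = O/3 (g(O) = O*(⅓) = O/3)
J = -20561 (J = 3296 - 23857 = -20561)
U(p, h) = 0 (U(p, h) = 18 - 9*2 = 18 - 18 = 0)
x = 11659 (x = -89*(-131 + 0) = -89*(-131) = 11659)
J/x = -20561/11659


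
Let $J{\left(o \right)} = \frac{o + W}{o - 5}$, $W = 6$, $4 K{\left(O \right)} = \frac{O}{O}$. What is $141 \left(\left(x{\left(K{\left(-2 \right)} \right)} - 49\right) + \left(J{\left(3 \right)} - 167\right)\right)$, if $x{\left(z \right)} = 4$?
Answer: $- \frac{61053}{2} \approx -30527.0$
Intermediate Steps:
$K{\left(O \right)} = \frac{1}{4}$ ($K{\left(O \right)} = \frac{O \frac{1}{O}}{4} = \frac{1}{4} \cdot 1 = \frac{1}{4}$)
$J{\left(o \right)} = \frac{6 + o}{-5 + o}$ ($J{\left(o \right)} = \frac{o + 6}{o - 5} = \frac{6 + o}{-5 + o}$)
$141 \left(\left(x{\left(K{\left(-2 \right)} \right)} - 49\right) + \left(J{\left(3 \right)} - 167\right)\right) = 141 \left(\left(4 - 49\right) - \left(167 - \frac{6 + 3}{-5 + 3}\right)\right) = 141 \left(\left(4 - 49\right) - \left(167 - \frac{1}{-2} \cdot 9\right)\right) = 141 \left(-45 - \frac{343}{2}\right) = 141 \left(- \frac{433}{2}\right) = - \frac{61053}{2}$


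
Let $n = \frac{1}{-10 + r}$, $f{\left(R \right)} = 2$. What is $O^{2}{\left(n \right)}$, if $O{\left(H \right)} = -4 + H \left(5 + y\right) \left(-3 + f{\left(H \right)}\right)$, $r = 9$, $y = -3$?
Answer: $4$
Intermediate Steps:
$n = -1$ ($n = \frac{1}{-10 + 9} = \frac{1}{-1} = -1$)
$O{\left(H \right)} = -4 - 2 H$ ($O{\left(H \right)} = -4 + H \left(5 - 3\right) \left(-3 + 2\right) = -4 + H 2 \left(-1\right) = -4 + H \left(-2\right) = -4 - 2 H$)
$O^{2}{\left(n \right)} = \left(-4 - -2\right)^{2} = \left(-4 + 2\right)^{2} = \left(-2\right)^{2} = 4$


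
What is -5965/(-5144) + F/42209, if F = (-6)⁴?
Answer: 258443309/217123096 ≈ 1.1903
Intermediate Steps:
F = 1296
-5965/(-5144) + F/42209 = -5965/(-5144) + 1296/42209 = -5965*(-1/5144) + 1296*(1/42209) = 5965/5144 + 1296/42209 = 258443309/217123096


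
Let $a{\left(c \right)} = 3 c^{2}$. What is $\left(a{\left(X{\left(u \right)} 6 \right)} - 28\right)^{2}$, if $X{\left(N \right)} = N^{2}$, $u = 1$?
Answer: $6400$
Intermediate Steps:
$\left(a{\left(X{\left(u \right)} 6 \right)} - 28\right)^{2} = \left(3 \left(1^{2} \cdot 6\right)^{2} - 28\right)^{2} = \left(3 \left(1 \cdot 6\right)^{2} - 28\right)^{2} = \left(3 \cdot 6^{2} - 28\right)^{2} = \left(3 \cdot 36 - 28\right)^{2} = \left(108 - 28\right)^{2} = 80^{2} = 6400$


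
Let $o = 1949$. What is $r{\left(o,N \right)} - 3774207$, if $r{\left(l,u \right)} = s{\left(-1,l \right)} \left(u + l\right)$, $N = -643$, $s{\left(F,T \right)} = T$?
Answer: $-1228813$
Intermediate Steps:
$r{\left(l,u \right)} = l \left(l + u\right)$ ($r{\left(l,u \right)} = l \left(u + l\right) = l \left(l + u\right)$)
$r{\left(o,N \right)} - 3774207 = 1949 \left(1949 - 643\right) - 3774207 = 1949 \cdot 1306 - 3774207 = 2545394 - 3774207 = -1228813$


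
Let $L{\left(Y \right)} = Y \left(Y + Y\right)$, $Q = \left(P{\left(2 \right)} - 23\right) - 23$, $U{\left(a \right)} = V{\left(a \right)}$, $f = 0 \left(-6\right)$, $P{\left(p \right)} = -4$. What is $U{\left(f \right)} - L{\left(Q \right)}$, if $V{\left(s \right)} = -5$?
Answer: $-5005$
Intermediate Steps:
$f = 0$
$U{\left(a \right)} = -5$
$Q = -50$ ($Q = \left(-4 - 23\right) - 23 = -27 - 23 = -50$)
$L{\left(Y \right)} = 2 Y^{2}$ ($L{\left(Y \right)} = Y 2 Y = 2 Y^{2}$)
$U{\left(f \right)} - L{\left(Q \right)} = -5 - 2 \left(-50\right)^{2} = -5 - 2 \cdot 2500 = -5 - 5000 = -5005$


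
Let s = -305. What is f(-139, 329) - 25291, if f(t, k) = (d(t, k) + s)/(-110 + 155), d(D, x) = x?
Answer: -379357/15 ≈ -25290.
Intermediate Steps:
f(t, k) = -61/9 + k/45 (f(t, k) = (k - 305)/(-110 + 155) = (-305 + k)/45 = (-305 + k)*(1/45) = -61/9 + k/45)
f(-139, 329) - 25291 = (-61/9 + (1/45)*329) - 25291 = (-61/9 + 329/45) - 25291 = 8/15 - 25291 = -379357/15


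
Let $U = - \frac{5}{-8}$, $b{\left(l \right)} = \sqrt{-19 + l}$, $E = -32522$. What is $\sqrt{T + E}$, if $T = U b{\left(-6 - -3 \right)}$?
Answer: $\frac{\sqrt{-520352 + 10 i \sqrt{22}}}{4} \approx 0.0081278 + 180.34 i$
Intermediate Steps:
$U = \frac{5}{8}$ ($U = \left(-5\right) \left(- \frac{1}{8}\right) = \frac{5}{8} \approx 0.625$)
$T = \frac{5 i \sqrt{22}}{8}$ ($T = \frac{5 \sqrt{-19 - 3}}{8} = \frac{5 \sqrt{-22}}{8} = \frac{5 i \sqrt{22}}{8} \approx 2.9315 i$)
$\sqrt{T + E} = \sqrt{\frac{5 i \sqrt{22}}{8} - 32522} = \sqrt{-32522 + \frac{5 i \sqrt{22}}{8}}$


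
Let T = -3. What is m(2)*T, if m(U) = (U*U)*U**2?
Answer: -48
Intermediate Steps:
m(U) = U**4 (m(U) = U**2*U**2 = U**4)
m(2)*T = 2**4*(-3) = 16*(-3) = -48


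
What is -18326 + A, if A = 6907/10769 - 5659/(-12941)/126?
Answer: -321785269583671/17559565254 ≈ -18325.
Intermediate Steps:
A = 11323261133/17559565254 (A = 6907*(1/10769) - 5659*(-1/12941)*(1/126) = 6907/10769 + (5659/12941)*(1/126) = 6907/10769 + 5659/1630566 = 11323261133/17559565254 ≈ 0.64485)
-18326 + A = -18326 + 11323261133/17559565254 = -321785269583671/17559565254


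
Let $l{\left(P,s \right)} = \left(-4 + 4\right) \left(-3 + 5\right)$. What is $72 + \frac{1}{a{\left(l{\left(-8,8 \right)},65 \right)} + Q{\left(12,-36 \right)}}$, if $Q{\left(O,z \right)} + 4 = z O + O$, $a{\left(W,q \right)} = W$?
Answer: $\frac{30527}{424} \approx 71.998$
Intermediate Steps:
$l{\left(P,s \right)} = 0$ ($l{\left(P,s \right)} = 0 \cdot 2 = 0$)
$Q{\left(O,z \right)} = -4 + O + O z$ ($Q{\left(O,z \right)} = -4 + \left(z O + O\right) = -4 + \left(O z + O\right) = -4 + \left(O + O z\right) = -4 + O + O z$)
$72 + \frac{1}{a{\left(l{\left(-8,8 \right)},65 \right)} + Q{\left(12,-36 \right)}} = 72 + \frac{1}{0 + \left(-4 + 12 + 12 \left(-36\right)\right)} = 72 + \frac{1}{0 - 424} = 72 + \frac{1}{-424} = 72 - \frac{1}{424} = \frac{30527}{424}$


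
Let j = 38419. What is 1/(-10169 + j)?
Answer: 1/28250 ≈ 3.5398e-5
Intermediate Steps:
1/(-10169 + j) = 1/(-10169 + 38419) = 1/28250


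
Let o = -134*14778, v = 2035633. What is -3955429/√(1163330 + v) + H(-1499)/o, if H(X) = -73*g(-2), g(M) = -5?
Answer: -365/1980252 - 3955429*√3198963/3198963 ≈ -2211.5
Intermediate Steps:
o = -1980252
H(X) = 365 (H(X) = -73*(-5) = 365)
-3955429/√(1163330 + v) + H(-1499)/o = -3955429/√(1163330 + 2035633) + 365/(-1980252) = -3955429*√3198963/3198963 + 365*(-1/1980252) = -3955429*√3198963/3198963 - 365/1980252 = -365/1980252 - 3955429*√3198963/3198963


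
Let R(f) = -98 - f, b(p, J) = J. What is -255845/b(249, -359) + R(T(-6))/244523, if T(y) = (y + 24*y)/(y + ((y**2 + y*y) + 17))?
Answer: 5192476049349/7286051831 ≈ 712.66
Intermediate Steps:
T(y) = 25*y/(17 + y + 2*y**2) (T(y) = (25*y)/(y + ((y**2 + y**2) + 17)) = (25*y)/(y + (2*y**2 + 17)) = (25*y)/(y + (17 + 2*y**2)) = (25*y)/(17 + y + 2*y**2) = 25*y/(17 + y + 2*y**2))
-255845/b(249, -359) + R(T(-6))/244523 = -255845/(-359) + (-98 - 25*(-6)/(17 - 6 + 2*(-6)**2))/244523 = -255845*(-1/359) + (-98 - 25*(-6)/(17 - 6 + 2*36))*(1/244523) = 255845/359 + (-98 - 25*(-6)/(17 - 6 + 72))*(1/244523) = 255845/359 + (-98 - 25*(-6)/83)*(1/244523) = 255845/359 + (-98 - 1*(-150/83))*(1/244523) = 255845/359 + (-98 + 150/83)*(1/244523) = 255845/359 - 7984/83*1/244523 = 255845/359 - 7984/20295409 = 5192476049349/7286051831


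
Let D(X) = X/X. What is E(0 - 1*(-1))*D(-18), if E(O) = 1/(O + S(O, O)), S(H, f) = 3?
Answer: ¼ ≈ 0.25000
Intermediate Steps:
E(O) = 1/(3 + O) (E(O) = 1/(O + 3) = 1/(3 + O))
D(X) = 1
E(0 - 1*(-1))*D(-18) = 1/(3 + (0 - 1*(-1))) = 1/(3 + (0 + 1)) = 1/(3 + 1) = 1/4 = (¼)*1 = ¼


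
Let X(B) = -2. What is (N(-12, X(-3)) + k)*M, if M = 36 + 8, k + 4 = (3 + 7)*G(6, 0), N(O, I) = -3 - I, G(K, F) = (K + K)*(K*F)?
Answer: -220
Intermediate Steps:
G(K, F) = 2*F*K**2 (G(K, F) = (2*K)*(F*K) = 2*F*K**2)
k = -4 (k = -4 + (3 + 7)*(2*0*6**2) = -4 + 10*(2*0*36) = -4 + 10*0 = -4 + 0 = -4)
M = 44
(N(-12, X(-3)) + k)*M = ((-3 - 1*(-2)) - 4)*44 = ((-3 + 2) - 4)*44 = (-1 - 4)*44 = -5*44 = -220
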